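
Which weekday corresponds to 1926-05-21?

Friday

Doomsday rule: the anchor day for the 1900s is Wednesday. For year 26: 26÷12 = 2 r 2, and 2÷4 = 0, so 2+2+0 = 4.
Wednesday + 4 ≡ Sunday — that's 1926's doomsday.
In May the doomsday date is May 9.
May 21 is 12 days after May 9; 12 mod 7 = 5, so Sunday + 5 = Friday.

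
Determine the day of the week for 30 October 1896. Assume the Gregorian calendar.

Friday

January 1, 1896 is a Wednesday.
Jan 1, 1896 → Feb 1, 1896: 31 days (January has 31).
Feb 1, 1896 → Mar 1, 1896: 29 days (February has 29).
Mar 1, 1896 → Apr 1, 1896: 31 days (March has 31).
Apr 1, 1896 → May 1, 1896: 30 days (April has 30).
May 1, 1896 → Jun 1, 1896: 31 days (May has 31).
Jun 1, 1896 → Jul 1, 1896: 30 days (June has 30).
Jul 1, 1896 → Aug 1, 1896: 31 days (July has 31).
Aug 1, 1896 → Sep 1, 1896: 31 days (August has 31).
Sep 1, 1896 → Oct 1, 1896: 30 days (September has 30).
Oct 1, 1896 → Oct 30, 1896: 29 days.
Total: 303 days.
303 mod 7 = 2, so Wednesday + 2 = Friday.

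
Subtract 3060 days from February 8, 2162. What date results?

September 23, 2153

−365 (one year) → Feb 8, 2161 (2695 left).
−366 (one year; includes Feb 29, 2160) → Feb 8, 2160 (2329 left).
−365 (one year) → Feb 8, 2159 (1964 left).
−365 (one year) → Feb 8, 2158 (1599 left).
−365 (one year) → Feb 8, 2157 (1234 left).
−366 (one year; includes Feb 29, 2156) → Feb 8, 2156 (868 left).
−365 (one year) → Feb 8, 2155 (503 left).
−365 (one year) → Feb 8, 2154 (138 left).
−8 → Jan 31, 2154 (end of Jan, 31 days; 130 left).
−31 → Dec 31, 2153 (end of Dec, 31 days; 99 left).
−31 → Nov 30, 2153 (end of Nov, 30 days; 68 left).
−30 → Oct 31, 2153 (end of Oct, 31 days; 38 left).
−31 → Sep 30, 2153 (end of Sep, 30 days; 7 left).
−7 → Sep 23, 2153.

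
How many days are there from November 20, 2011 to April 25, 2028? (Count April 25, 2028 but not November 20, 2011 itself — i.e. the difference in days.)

6001

Nov 20, 2011 → Nov 20, 2012: 366 days (Feb 29, 2012 is in that span).
Nov 20, 2012 → Nov 20, 2013: 365 days.
Nov 20, 2013 → Nov 20, 2014: 365 days.
Nov 20, 2014 → Nov 20, 2015: 365 days.
Nov 20, 2015 → Nov 20, 2016: 366 days (Feb 29, 2016 is in that span).
Nov 20, 2016 → Nov 20, 2017: 365 days.
Nov 20, 2017 → Nov 20, 2018: 365 days.
Nov 20, 2018 → Nov 20, 2019: 365 days.
Nov 20, 2019 → Nov 20, 2020: 366 days (Feb 29, 2020 is in that span).
Nov 20, 2020 → Nov 20, 2021: 365 days.
Nov 20, 2021 → Nov 20, 2022: 365 days.
Nov 20, 2022 → Nov 20, 2023: 365 days.
Nov 20, 2023 → Nov 20, 2024: 366 days (Feb 29, 2024 is in that span).
Nov 20, 2024 → Nov 20, 2025: 365 days.
Nov 20, 2025 → Nov 20, 2026: 365 days.
Nov 20, 2026 → Nov 20, 2027: 365 days.
Nov 20, 2027 → Dec 20, 2027: 30 days (November has 30).
Dec 20, 2027 → Jan 20, 2028: 31 days (December has 31).
Jan 20, 2028 → Feb 20, 2028: 31 days (January has 31).
Feb 20, 2028 → Mar 20, 2028: 29 days (February has 29).
Mar 20, 2028 → Apr 20, 2028: 31 days (March has 31).
Apr 20, 2028 → Apr 25, 2028: 5 days.
Total: 6001 days.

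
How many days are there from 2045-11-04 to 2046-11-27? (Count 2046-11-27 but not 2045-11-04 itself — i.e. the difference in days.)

Nov 4, 2045 → Dec 4, 2045: 30 days (November has 30).
Dec 4, 2045 → Jan 4, 2046: 31 days (December has 31).
Jan 4, 2046 → Feb 4, 2046: 31 days (January has 31).
Feb 4, 2046 → Mar 4, 2046: 28 days (February has 28).
Mar 4, 2046 → Apr 4, 2046: 31 days (March has 31).
Apr 4, 2046 → May 4, 2046: 30 days (April has 30).
May 4, 2046 → Jun 4, 2046: 31 days (May has 31).
Jun 4, 2046 → Jul 4, 2046: 30 days (June has 30).
Jul 4, 2046 → Aug 4, 2046: 31 days (July has 31).
Aug 4, 2046 → Sep 4, 2046: 31 days (August has 31).
Sep 4, 2046 → Oct 4, 2046: 30 days (September has 30).
Oct 4, 2046 → Nov 4, 2046: 31 days (October has 31).
Nov 4, 2046 → Nov 27, 2046: 23 days.
Total: 388 days.

388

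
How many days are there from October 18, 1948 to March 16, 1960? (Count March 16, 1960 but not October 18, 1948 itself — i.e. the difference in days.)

Oct 18, 1948 → Oct 18, 1949: 365 days.
Oct 18, 1949 → Oct 18, 1950: 365 days.
Oct 18, 1950 → Oct 18, 1951: 365 days.
Oct 18, 1951 → Oct 18, 1952: 366 days (Feb 29, 1952 is in that span).
Oct 18, 1952 → Oct 18, 1953: 365 days.
Oct 18, 1953 → Oct 18, 1954: 365 days.
Oct 18, 1954 → Oct 18, 1955: 365 days.
Oct 18, 1955 → Oct 18, 1956: 366 days (Feb 29, 1956 is in that span).
Oct 18, 1956 → Oct 18, 1957: 365 days.
Oct 18, 1957 → Oct 18, 1958: 365 days.
Oct 18, 1958 → Oct 18, 1959: 365 days.
Oct 18, 1959 → Nov 18, 1959: 31 days (October has 31).
Nov 18, 1959 → Dec 18, 1959: 30 days (November has 30).
Dec 18, 1959 → Jan 18, 1960: 31 days (December has 31).
Jan 18, 1960 → Feb 18, 1960: 31 days (January has 31).
Feb 18, 1960 → Mar 16, 1960: 27 days.
Total: 4167 days.

4167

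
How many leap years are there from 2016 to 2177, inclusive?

40

Multiples of 4 in [2016,2177]: 41.
Of those, multiples of 100: 1 (not leap unless ÷400).
Multiples of 400: 0.
Leap years = 41 − 1 + 0 = 40.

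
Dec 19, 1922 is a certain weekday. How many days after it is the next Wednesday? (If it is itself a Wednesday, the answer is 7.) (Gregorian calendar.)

1

Dec 19, 1922 is a Tuesday.
From Tuesday to the next Wednesday is 1 day.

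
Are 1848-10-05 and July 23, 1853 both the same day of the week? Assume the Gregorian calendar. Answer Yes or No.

No

From Oct 5, 1848 to Jul 23, 1853 is 1752 days.
1752 mod 7 = 2, so they are different weekdays.
(Oct 5, 1848 is a Thursday; Jul 23, 1853 is a Saturday.)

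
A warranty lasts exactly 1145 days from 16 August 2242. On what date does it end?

October 4, 2245

+365 (one year) → Aug 16, 2243 (780 left).
+366 (one year; includes Feb 29, 2244) → Aug 16, 2244 (414 left).
+365 (one year) → Aug 16, 2245 (49 left).
Aug has 31 days: +16 → Sep 1, 2245 (33 left).
Sep has 30 days: +30 → Oct 1, 2245 (3 left).
+3 → Oct 4, 2245.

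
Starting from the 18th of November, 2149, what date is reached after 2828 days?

August 16, 2157

+365 (one year) → Nov 18, 2150 (2463 left).
+365 (one year) → Nov 18, 2151 (2098 left).
+366 (one year; includes Feb 29, 2152) → Nov 18, 2152 (1732 left).
+365 (one year) → Nov 18, 2153 (1367 left).
+365 (one year) → Nov 18, 2154 (1002 left).
+365 (one year) → Nov 18, 2155 (637 left).
+366 (one year; includes Feb 29, 2156) → Nov 18, 2156 (271 left).
Nov has 30 days: +13 → Dec 1, 2156 (258 left).
Dec has 31 days: +31 → Jan 1, 2157 (227 left).
Jan has 31 days: +31 → Feb 1, 2157 (196 left).
Feb has 28 days: +28 → Mar 1, 2157 (168 left).
Mar has 31 days: +31 → Apr 1, 2157 (137 left).
Apr has 30 days: +30 → May 1, 2157 (107 left).
May has 31 days: +31 → Jun 1, 2157 (76 left).
Jun has 30 days: +30 → Jul 1, 2157 (46 left).
Jul has 31 days: +31 → Aug 1, 2157 (15 left).
+15 → Aug 16, 2157.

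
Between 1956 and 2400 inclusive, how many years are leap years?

109

Multiples of 4 in [1956,2400]: 112.
Of those, multiples of 100: 5 (not leap unless ÷400).
Multiples of 400: 2.
Leap years = 112 − 5 + 2 = 109.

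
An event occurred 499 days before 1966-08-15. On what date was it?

−365 (one year) → Aug 15, 1965 (134 left).
−15 → Jul 31, 1965 (end of Jul, 31 days; 119 left).
−31 → Jun 30, 1965 (end of Jun, 30 days; 88 left).
−30 → May 31, 1965 (end of May, 31 days; 58 left).
−31 → Apr 30, 1965 (end of Apr, 30 days; 27 left).
−27 → Apr 3, 1965.

April 3, 1965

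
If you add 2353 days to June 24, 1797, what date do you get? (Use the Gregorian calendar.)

December 4, 1803

+365 (one year) → Jun 24, 1798 (1988 left).
+365 (one year) → Jun 24, 1799 (1623 left).
+365 (one year) → Jun 24, 1800 (1258 left).
+365 (one year) → Jun 24, 1801 (893 left).
+365 (one year) → Jun 24, 1802 (528 left).
+365 (one year) → Jun 24, 1803 (163 left).
Jun has 30 days: +7 → Jul 1, 1803 (156 left).
Jul has 31 days: +31 → Aug 1, 1803 (125 left).
Aug has 31 days: +31 → Sep 1, 1803 (94 left).
Sep has 30 days: +30 → Oct 1, 1803 (64 left).
Oct has 31 days: +31 → Nov 1, 1803 (33 left).
Nov has 30 days: +30 → Dec 1, 1803 (3 left).
+3 → Dec 4, 1803.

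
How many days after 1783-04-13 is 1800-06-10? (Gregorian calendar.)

Apr 13, 1783 → Apr 13, 1784: 366 days (Feb 29, 1784 is in that span).
Apr 13, 1784 → Apr 13, 1785: 365 days.
Apr 13, 1785 → Apr 13, 1786: 365 days.
Apr 13, 1786 → Apr 13, 1787: 365 days.
Apr 13, 1787 → Apr 13, 1788: 366 days (Feb 29, 1788 is in that span).
Apr 13, 1788 → Apr 13, 1789: 365 days.
Apr 13, 1789 → Apr 13, 1790: 365 days.
Apr 13, 1790 → Apr 13, 1791: 365 days.
Apr 13, 1791 → Apr 13, 1792: 366 days (Feb 29, 1792 is in that span).
Apr 13, 1792 → Apr 13, 1793: 365 days.
Apr 13, 1793 → Apr 13, 1794: 365 days.
Apr 13, 1794 → Apr 13, 1795: 365 days.
Apr 13, 1795 → Apr 13, 1796: 366 days (Feb 29, 1796 is in that span).
Apr 13, 1796 → Apr 13, 1797: 365 days.
Apr 13, 1797 → Apr 13, 1798: 365 days.
Apr 13, 1798 → Apr 13, 1799: 365 days.
Apr 13, 1799 → Apr 13, 1800: 365 days.
Apr 13, 1800 → May 13, 1800: 30 days (April has 30).
May 13, 1800 → Jun 10, 1800: 28 days.
Total: 6267 days.

6267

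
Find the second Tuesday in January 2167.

January 1, 2167 is a Thursday.
The first Tuesday is therefore January 6 (5 days later).
The second Tuesday is 6 + 1×7 = January 13.

January 13, 2167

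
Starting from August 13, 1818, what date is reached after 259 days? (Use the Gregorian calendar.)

April 29, 1819

Aug has 31 days: +19 → Sep 1, 1818 (240 left).
Sep has 30 days: +30 → Oct 1, 1818 (210 left).
Oct has 31 days: +31 → Nov 1, 1818 (179 left).
Nov has 30 days: +30 → Dec 1, 1818 (149 left).
Dec has 31 days: +31 → Jan 1, 1819 (118 left).
Jan has 31 days: +31 → Feb 1, 1819 (87 left).
Feb has 28 days: +28 → Mar 1, 1819 (59 left).
Mar has 31 days: +31 → Apr 1, 1819 (28 left).
+28 → Apr 29, 1819.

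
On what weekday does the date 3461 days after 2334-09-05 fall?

Saturday

Sep 5, 2334 is a Wednesday.
3461 mod 7 = 3, so 3461 days after a Wednesday is Wednesday + 3 = Saturday.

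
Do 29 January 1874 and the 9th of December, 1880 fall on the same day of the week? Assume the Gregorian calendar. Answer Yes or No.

From Jan 29, 1874 to Dec 9, 1880 is 2506 days.
2506 mod 7 = 0, so they are the same weekday.
(Jan 29, 1874 is a Thursday; Dec 9, 1880 is a Thursday.)

Yes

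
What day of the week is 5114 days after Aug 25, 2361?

Tuesday

First find the weekday of Aug 25, 2361. Doomsday rule: the anchor day for the 2300s is Wednesday. For year 61: 61÷12 = 5 r 1, and 1÷4 = 0, so 5+1+0 = 6.
Wednesday + 6 ≡ Tuesday — that's 2361's doomsday.
In August the doomsday date is Aug 8.
Aug 25 is 17 days after Aug 8; 17 mod 7 = 3, so Tuesday + 3 = Friday.
5114 mod 7 = 4, so 5114 days after a Friday is Friday + 4 = Tuesday.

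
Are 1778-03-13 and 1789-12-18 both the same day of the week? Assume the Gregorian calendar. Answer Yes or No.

Yes

From Mar 13, 1778 to Dec 18, 1789 is 4298 days.
4298 mod 7 = 0, so they are the same weekday.
(Mar 13, 1778 is a Friday; Dec 18, 1789 is a Friday.)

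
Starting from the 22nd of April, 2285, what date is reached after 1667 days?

November 14, 2289

+365 (one year) → Apr 22, 2286 (1302 left).
+365 (one year) → Apr 22, 2287 (937 left).
+366 (one year; includes Feb 29, 2288) → Apr 22, 2288 (571 left).
+365 (one year) → Apr 22, 2289 (206 left).
Apr has 30 days: +9 → May 1, 2289 (197 left).
May has 31 days: +31 → Jun 1, 2289 (166 left).
Jun has 30 days: +30 → Jul 1, 2289 (136 left).
Jul has 31 days: +31 → Aug 1, 2289 (105 left).
Aug has 31 days: +31 → Sep 1, 2289 (74 left).
Sep has 30 days: +30 → Oct 1, 2289 (44 left).
Oct has 31 days: +31 → Nov 1, 2289 (13 left).
+13 → Nov 14, 2289.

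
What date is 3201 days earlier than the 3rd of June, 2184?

August 29, 2175

−366 (one year; includes Feb 29, 2184) → Jun 3, 2183 (2835 left).
−365 (one year) → Jun 3, 2182 (2470 left).
−365 (one year) → Jun 3, 2181 (2105 left).
−365 (one year) → Jun 3, 2180 (1740 left).
−366 (one year; includes Feb 29, 2180) → Jun 3, 2179 (1374 left).
−365 (one year) → Jun 3, 2178 (1009 left).
−365 (one year) → Jun 3, 2177 (644 left).
−365 (one year) → Jun 3, 2176 (279 left).
−3 → May 31, 2176 (end of May, 31 days; 276 left).
−31 → Apr 30, 2176 (end of Apr, 30 days; 245 left).
−30 → Mar 31, 2176 (end of Mar, 31 days; 215 left).
−31 → Feb 29, 2176 (end of Feb, 29 days; 184 left).
−29 → Jan 31, 2176 (end of Jan, 31 days; 155 left).
−31 → Dec 31, 2175 (end of Dec, 31 days; 124 left).
−31 → Nov 30, 2175 (end of Nov, 30 days; 93 left).
−30 → Oct 31, 2175 (end of Oct, 31 days; 63 left).
−31 → Sep 30, 2175 (end of Sep, 30 days; 32 left).
−30 → Aug 31, 2175 (end of Aug, 31 days; 2 left).
−2 → Aug 29, 2175.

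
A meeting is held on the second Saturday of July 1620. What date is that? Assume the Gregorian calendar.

July 1, 1620 is a Wednesday.
The first Saturday is therefore July 4 (3 days later).
The second Saturday is 4 + 1×7 = July 11.

July 11, 1620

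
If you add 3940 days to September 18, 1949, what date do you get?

+365 (one year) → Sep 18, 1950 (3575 left).
+365 (one year) → Sep 18, 1951 (3210 left).
+366 (one year; includes Feb 29, 1952) → Sep 18, 1952 (2844 left).
+365 (one year) → Sep 18, 1953 (2479 left).
+365 (one year) → Sep 18, 1954 (2114 left).
+365 (one year) → Sep 18, 1955 (1749 left).
+366 (one year; includes Feb 29, 1956) → Sep 18, 1956 (1383 left).
+365 (one year) → Sep 18, 1957 (1018 left).
+365 (one year) → Sep 18, 1958 (653 left).
+365 (one year) → Sep 18, 1959 (288 left).
Sep has 30 days: +13 → Oct 1, 1959 (275 left).
Oct has 31 days: +31 → Nov 1, 1959 (244 left).
Nov has 30 days: +30 → Dec 1, 1959 (214 left).
Dec has 31 days: +31 → Jan 1, 1960 (183 left).
Jan has 31 days: +31 → Feb 1, 1960 (152 left).
Feb has 29 days: +29 → Mar 1, 1960 (123 left).
Mar has 31 days: +31 → Apr 1, 1960 (92 left).
Apr has 30 days: +30 → May 1, 1960 (62 left).
May has 31 days: +31 → Jun 1, 1960 (31 left).
Jun has 30 days: +30 → Jul 1, 1960 (1 left).
+1 → Jul 2, 1960.

July 2, 1960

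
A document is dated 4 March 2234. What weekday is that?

Tuesday

January 1, 2234 is a Wednesday.
Jan 1, 2234 → Feb 1, 2234: 31 days (January has 31).
Feb 1, 2234 → Mar 1, 2234: 28 days (February has 28).
Mar 1, 2234 → Mar 4, 2234: 3 days.
Total: 62 days.
62 mod 7 = 6, so Wednesday + 6 = Tuesday.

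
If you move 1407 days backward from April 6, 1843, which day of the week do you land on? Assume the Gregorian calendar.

First find the weekday of Apr 6, 1843. Doomsday rule: the anchor day for the 1800s is Friday. For year 43: 43÷12 = 3 r 7, and 7÷4 = 1, so 3+7+1 = 11.
Friday + 11 ≡ Tuesday — that's 1843's doomsday.
In April the doomsday date is Apr 4.
Apr 6 is 2 days after Apr 4; 2 mod 7 = 2, so Tuesday + 2 = Thursday.
1407 mod 7 = 0, so 1407 days before a Thursday is Thursday − 0 = Thursday.

Thursday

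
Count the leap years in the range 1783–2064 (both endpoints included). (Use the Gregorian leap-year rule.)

Multiples of 4 in [1783,2064]: 71.
Of those, multiples of 100: 3 (not leap unless ÷400).
Multiples of 400: 1.
Leap years = 71 − 3 + 1 = 69.

69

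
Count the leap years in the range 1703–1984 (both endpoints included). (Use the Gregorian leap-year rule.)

Multiples of 4 in [1703,1984]: 71.
Of those, multiples of 100: 2 (not leap unless ÷400).
Multiples of 400: 0.
Leap years = 71 − 2 + 0 = 69.

69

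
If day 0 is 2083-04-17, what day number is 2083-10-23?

Apr 17, 2083 → May 17, 2083: 30 days (April has 30).
May 17, 2083 → Jun 17, 2083: 31 days (May has 31).
Jun 17, 2083 → Jul 17, 2083: 30 days (June has 30).
Jul 17, 2083 → Aug 17, 2083: 31 days (July has 31).
Aug 17, 2083 → Sep 17, 2083: 31 days (August has 31).
Sep 17, 2083 → Oct 17, 2083: 30 days (September has 30).
Oct 17, 2083 → Oct 23, 2083: 6 days.
Total: 189 days.

189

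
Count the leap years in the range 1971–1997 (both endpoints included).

7

Multiples of 4 in [1971,1997]: 7.
Of those, multiples of 100: 0 (not leap unless ÷400).
Multiples of 400: 0.
Leap years = 7 − 0 + 0 = 7.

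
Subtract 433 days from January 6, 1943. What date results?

−365 (one year) → Jan 6, 1942 (68 left).
−6 → Dec 31, 1941 (end of Dec, 31 days; 62 left).
−31 → Nov 30, 1941 (end of Nov, 30 days; 31 left).
−30 → Oct 31, 1941 (end of Oct, 31 days; 1 left).
−1 → Oct 30, 1941.

October 30, 1941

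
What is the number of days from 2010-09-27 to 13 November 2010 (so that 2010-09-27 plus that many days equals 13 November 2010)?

47

Sep 27, 2010 → Oct 27, 2010: 30 days (September has 30).
Oct 27, 2010 → Nov 13, 2010: 17 days.
Total: 47 days.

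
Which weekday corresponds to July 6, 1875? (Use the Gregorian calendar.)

Tuesday

January 1, 1875 is a Friday.
Jan 1, 1875 → Feb 1, 1875: 31 days (January has 31).
Feb 1, 1875 → Mar 1, 1875: 28 days (February has 28).
Mar 1, 1875 → Apr 1, 1875: 31 days (March has 31).
Apr 1, 1875 → May 1, 1875: 30 days (April has 30).
May 1, 1875 → Jun 1, 1875: 31 days (May has 31).
Jun 1, 1875 → Jul 1, 1875: 30 days (June has 30).
Jul 1, 1875 → Jul 6, 1875: 5 days.
Total: 186 days.
186 mod 7 = 4, so Friday + 4 = Tuesday.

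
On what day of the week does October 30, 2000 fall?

Monday

Doomsday rule: the anchor day for the 2000s is Tuesday. For year 00: 0÷12 = 0 r 0, and 0÷4 = 0, so 0+0+0 = 0.
Tuesday + 0 ≡ Tuesday — that's 2000's doomsday.
In October the doomsday date is Oct 10.
Oct 30 is 20 days after Oct 10; 20 mod 7 = 6, so Tuesday + 6 = Monday.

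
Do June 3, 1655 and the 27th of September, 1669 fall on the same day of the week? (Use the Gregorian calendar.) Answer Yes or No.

From Jun 3, 1655 to Sep 27, 1669 is 5230 days.
5230 mod 7 = 1, so they are different weekdays.
(Jun 3, 1655 is a Thursday; Sep 27, 1669 is a Friday.)

No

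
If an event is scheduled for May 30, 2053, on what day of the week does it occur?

Doomsday rule: the anchor day for the 2000s is Tuesday. For year 53: 53÷12 = 4 r 5, and 5÷4 = 1, so 4+5+1 = 10.
Tuesday + 10 ≡ Friday — that's 2053's doomsday.
In May the doomsday date is May 9.
May 30 is 21 days after May 9; 21 mod 7 = 0, so Friday + 0 = Friday.

Friday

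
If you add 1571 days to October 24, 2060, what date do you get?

+365 (one year) → Oct 24, 2061 (1206 left).
+365 (one year) → Oct 24, 2062 (841 left).
+365 (one year) → Oct 24, 2063 (476 left).
+366 (one year; includes Feb 29, 2064) → Oct 24, 2064 (110 left).
Oct has 31 days: +8 → Nov 1, 2064 (102 left).
Nov has 30 days: +30 → Dec 1, 2064 (72 left).
Dec has 31 days: +31 → Jan 1, 2065 (41 left).
Jan has 31 days: +31 → Feb 1, 2065 (10 left).
+10 → Feb 11, 2065.

February 11, 2065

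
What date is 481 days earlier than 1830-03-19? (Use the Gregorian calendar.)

November 23, 1828

−365 (one year) → Mar 19, 1829 (116 left).
−19 → Feb 28, 1829 (end of Feb, 28 days; 97 left).
−28 → Jan 31, 1829 (end of Jan, 31 days; 69 left).
−31 → Dec 31, 1828 (end of Dec, 31 days; 38 left).
−31 → Nov 30, 1828 (end of Nov, 30 days; 7 left).
−7 → Nov 23, 1828.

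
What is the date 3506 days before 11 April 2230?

−365 (one year) → Apr 11, 2229 (3141 left).
−365 (one year) → Apr 11, 2228 (2776 left).
−366 (one year; includes Feb 29, 2228) → Apr 11, 2227 (2410 left).
−365 (one year) → Apr 11, 2226 (2045 left).
−365 (one year) → Apr 11, 2225 (1680 left).
−365 (one year) → Apr 11, 2224 (1315 left).
−366 (one year; includes Feb 29, 2224) → Apr 11, 2223 (949 left).
−365 (one year) → Apr 11, 2222 (584 left).
−365 (one year) → Apr 11, 2221 (219 left).
−11 → Mar 31, 2221 (end of Mar, 31 days; 208 left).
−31 → Feb 28, 2221 (end of Feb, 28 days; 177 left).
−28 → Jan 31, 2221 (end of Jan, 31 days; 149 left).
−31 → Dec 31, 2220 (end of Dec, 31 days; 118 left).
−31 → Nov 30, 2220 (end of Nov, 30 days; 87 left).
−30 → Oct 31, 2220 (end of Oct, 31 days; 57 left).
−31 → Sep 30, 2220 (end of Sep, 30 days; 26 left).
−26 → Sep 4, 2220.

September 4, 2220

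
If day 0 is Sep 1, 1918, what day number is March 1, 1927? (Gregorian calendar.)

Sep 1, 1918 → Sep 1, 1919: 365 days.
Sep 1, 1919 → Sep 1, 1920: 366 days (Feb 29, 1920 is in that span).
Sep 1, 1920 → Sep 1, 1921: 365 days.
Sep 1, 1921 → Sep 1, 1922: 365 days.
Sep 1, 1922 → Sep 1, 1923: 365 days.
Sep 1, 1923 → Sep 1, 1924: 366 days (Feb 29, 1924 is in that span).
Sep 1, 1924 → Sep 1, 1925: 365 days.
Sep 1, 1925 → Sep 1, 1926: 365 days.
Sep 1, 1926 → Oct 1, 1926: 30 days (September has 30).
Oct 1, 1926 → Nov 1, 1926: 31 days (October has 31).
Nov 1, 1926 → Dec 1, 1926: 30 days (November has 30).
Dec 1, 1926 → Jan 1, 1927: 31 days (December has 31).
Jan 1, 1927 → Feb 1, 1927: 31 days (January has 31).
Feb 1, 1927 → Mar 1, 1927: 28 days.
Total: 3103 days.

3103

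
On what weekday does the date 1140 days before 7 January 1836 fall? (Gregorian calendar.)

First find the weekday of Jan 7, 1836. Doomsday rule: the anchor day for the 1800s is Friday. For year 36: 36÷12 = 3 r 0, and 0÷4 = 0, so 3+0+0 = 3.
Friday + 3 ≡ Monday — that's 1836's doomsday.
In January the doomsday date is Jan 4 (1836 is a leap year (divisible by 4)).
Jan 7 is 3 days after Jan 4; 3 mod 7 = 3, so Monday + 3 = Thursday.
1140 mod 7 = 6, so 1140 days before a Thursday is Thursday − 6 = Friday.

Friday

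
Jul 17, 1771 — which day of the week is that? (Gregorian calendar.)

Wednesday

Doomsday rule: the anchor day for the 1700s is Sunday. For year 71: 71÷12 = 5 r 11, and 11÷4 = 2, so 5+11+2 = 18.
Sunday + 18 ≡ Thursday — that's 1771's doomsday.
In July the doomsday date is Jul 11.
Jul 17 is 6 days after Jul 11; 6 mod 7 = 6, so Thursday + 6 = Wednesday.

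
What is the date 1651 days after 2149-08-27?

March 5, 2154

+365 (one year) → Aug 27, 2150 (1286 left).
+365 (one year) → Aug 27, 2151 (921 left).
+366 (one year; includes Feb 29, 2152) → Aug 27, 2152 (555 left).
+365 (one year) → Aug 27, 2153 (190 left).
Aug has 31 days: +5 → Sep 1, 2153 (185 left).
Sep has 30 days: +30 → Oct 1, 2153 (155 left).
Oct has 31 days: +31 → Nov 1, 2153 (124 left).
Nov has 30 days: +30 → Dec 1, 2153 (94 left).
Dec has 31 days: +31 → Jan 1, 2154 (63 left).
Jan has 31 days: +31 → Feb 1, 2154 (32 left).
Feb has 28 days: +28 → Mar 1, 2154 (4 left).
+4 → Mar 5, 2154.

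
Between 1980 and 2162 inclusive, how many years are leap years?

Multiples of 4 in [1980,2162]: 46.
Of those, multiples of 100: 2 (not leap unless ÷400).
Multiples of 400: 1.
Leap years = 46 − 2 + 1 = 45.

45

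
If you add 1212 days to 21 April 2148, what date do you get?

August 16, 2151

+365 (one year) → Apr 21, 2149 (847 left).
+365 (one year) → Apr 21, 2150 (482 left).
+365 (one year) → Apr 21, 2151 (117 left).
Apr has 30 days: +10 → May 1, 2151 (107 left).
May has 31 days: +31 → Jun 1, 2151 (76 left).
Jun has 30 days: +30 → Jul 1, 2151 (46 left).
Jul has 31 days: +31 → Aug 1, 2151 (15 left).
+15 → Aug 16, 2151.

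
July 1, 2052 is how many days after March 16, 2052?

Mar 16, 2052 → Apr 16, 2052: 31 days (March has 31).
Apr 16, 2052 → May 16, 2052: 30 days (April has 30).
May 16, 2052 → Jun 16, 2052: 31 days (May has 31).
Jun 16, 2052 → Jul 1, 2052: 15 days.
Total: 107 days.

107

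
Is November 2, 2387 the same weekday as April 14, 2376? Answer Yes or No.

From Apr 14, 2376 to Nov 2, 2387 is 4219 days.
4219 mod 7 = 5, so they are different weekdays.
(Apr 14, 2376 is a Wednesday; Nov 2, 2387 is a Monday.)

No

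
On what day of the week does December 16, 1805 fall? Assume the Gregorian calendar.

Doomsday rule: the anchor day for the 1800s is Friday. For year 05: 5÷12 = 0 r 5, and 5÷4 = 1, so 0+5+1 = 6.
Friday + 6 ≡ Thursday — that's 1805's doomsday.
In December the doomsday date is Dec 12.
Dec 16 is 4 days after Dec 12; 4 mod 7 = 4, so Thursday + 4 = Monday.

Monday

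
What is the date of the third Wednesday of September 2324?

September 17, 2324

September 1, 2324 is a Monday.
The first Wednesday is therefore September 3 (2 days later).
The third Wednesday is 3 + 2×7 = September 17.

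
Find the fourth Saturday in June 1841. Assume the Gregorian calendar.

June 1, 1841 is a Tuesday.
The first Saturday is therefore June 5 (4 days later).
The fourth Saturday is 5 + 3×7 = June 26.

June 26, 1841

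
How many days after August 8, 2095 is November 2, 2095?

Aug 8, 2095 → Sep 8, 2095: 31 days (August has 31).
Sep 8, 2095 → Oct 8, 2095: 30 days (September has 30).
Oct 8, 2095 → Nov 2, 2095: 25 days.
Total: 86 days.

86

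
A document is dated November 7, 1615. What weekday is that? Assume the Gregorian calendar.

Saturday

Doomsday rule: the anchor day for the 1600s is Tuesday. For year 15: 15÷12 = 1 r 3, and 3÷4 = 0, so 1+3+0 = 4.
Tuesday + 4 ≡ Saturday — that's 1615's doomsday.
In November the doomsday date is Nov 7.
Nov 7 is the doomsday itself: Saturday.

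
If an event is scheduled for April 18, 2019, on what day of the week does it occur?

Thursday

Doomsday rule: the anchor day for the 2000s is Tuesday. For year 19: 19÷12 = 1 r 7, and 7÷4 = 1, so 1+7+1 = 9.
Tuesday + 9 ≡ Thursday — that's 2019's doomsday.
In April the doomsday date is Apr 4.
Apr 18 is 14 days after Apr 4; 14 mod 7 = 0, so Thursday + 0 = Thursday.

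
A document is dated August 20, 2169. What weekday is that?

Sunday

Doomsday rule: the anchor day for the 2100s is Sunday. For year 69: 69÷12 = 5 r 9, and 9÷4 = 2, so 5+9+2 = 16.
Sunday + 16 ≡ Tuesday — that's 2169's doomsday.
In August the doomsday date is Aug 8.
Aug 20 is 12 days after Aug 8; 12 mod 7 = 5, so Tuesday + 5 = Sunday.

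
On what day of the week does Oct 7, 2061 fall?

Friday

January 1, 2061 is a Saturday.
Jan 1, 2061 → Feb 1, 2061: 31 days (January has 31).
Feb 1, 2061 → Mar 1, 2061: 28 days (February has 28).
Mar 1, 2061 → Apr 1, 2061: 31 days (March has 31).
Apr 1, 2061 → May 1, 2061: 30 days (April has 30).
May 1, 2061 → Jun 1, 2061: 31 days (May has 31).
Jun 1, 2061 → Jul 1, 2061: 30 days (June has 30).
Jul 1, 2061 → Aug 1, 2061: 31 days (July has 31).
Aug 1, 2061 → Sep 1, 2061: 31 days (August has 31).
Sep 1, 2061 → Oct 1, 2061: 30 days (September has 30).
Oct 1, 2061 → Oct 7, 2061: 6 days.
Total: 279 days.
279 mod 7 = 6, so Saturday + 6 = Friday.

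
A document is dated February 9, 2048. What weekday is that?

Sunday

January 1, 2048 is a Wednesday.
Jan 1, 2048 → Feb 1, 2048: 31 days (January has 31).
Feb 1, 2048 → Feb 9, 2048: 8 days.
Total: 39 days.
39 mod 7 = 4, so Wednesday + 4 = Sunday.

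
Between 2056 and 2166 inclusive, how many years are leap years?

27

Multiples of 4 in [2056,2166]: 28.
Of those, multiples of 100: 1 (not leap unless ÷400).
Multiples of 400: 0.
Leap years = 28 − 1 + 0 = 27.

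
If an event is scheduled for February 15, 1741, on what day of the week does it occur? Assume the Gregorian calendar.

Doomsday rule: the anchor day for the 1700s is Sunday. For year 41: 41÷12 = 3 r 5, and 5÷4 = 1, so 3+5+1 = 9.
Sunday + 9 ≡ Tuesday — that's 1741's doomsday.
In February the doomsday date is Feb 28 (1741 is not a leap year).
Feb 15 is 13 days before Feb 28; 13 mod 7 = 6, so Tuesday − 6 = Wednesday.

Wednesday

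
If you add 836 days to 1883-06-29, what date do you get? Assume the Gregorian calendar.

+366 (one year; includes Feb 29, 1884) → Jun 29, 1884 (470 left).
+365 (one year) → Jun 29, 1885 (105 left).
Jun has 30 days: +2 → Jul 1, 1885 (103 left).
Jul has 31 days: +31 → Aug 1, 1885 (72 left).
Aug has 31 days: +31 → Sep 1, 1885 (41 left).
Sep has 30 days: +30 → Oct 1, 1885 (11 left).
+11 → Oct 12, 1885.

October 12, 1885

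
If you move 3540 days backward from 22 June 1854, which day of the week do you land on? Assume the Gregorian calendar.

First find the weekday of Jun 22, 1854. Doomsday rule: the anchor day for the 1800s is Friday. For year 54: 54÷12 = 4 r 6, and 6÷4 = 1, so 4+6+1 = 11.
Friday + 11 ≡ Tuesday — that's 1854's doomsday.
In June the doomsday date is Jun 6.
Jun 22 is 16 days after Jun 6; 16 mod 7 = 2, so Tuesday + 2 = Thursday.
3540 mod 7 = 5, so 3540 days before a Thursday is Thursday − 5 = Saturday.

Saturday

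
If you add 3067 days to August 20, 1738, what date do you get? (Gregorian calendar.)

January 12, 1747

+365 (one year) → Aug 20, 1739 (2702 left).
+366 (one year; includes Feb 29, 1740) → Aug 20, 1740 (2336 left).
+365 (one year) → Aug 20, 1741 (1971 left).
+365 (one year) → Aug 20, 1742 (1606 left).
+365 (one year) → Aug 20, 1743 (1241 left).
+366 (one year; includes Feb 29, 1744) → Aug 20, 1744 (875 left).
+365 (one year) → Aug 20, 1745 (510 left).
+365 (one year) → Aug 20, 1746 (145 left).
Aug has 31 days: +12 → Sep 1, 1746 (133 left).
Sep has 30 days: +30 → Oct 1, 1746 (103 left).
Oct has 31 days: +31 → Nov 1, 1746 (72 left).
Nov has 30 days: +30 → Dec 1, 1746 (42 left).
Dec has 31 days: +31 → Jan 1, 1747 (11 left).
+11 → Jan 12, 1747.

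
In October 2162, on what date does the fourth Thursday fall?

October 1, 2162 is a Friday.
The first Thursday is therefore October 7 (6 days later).
The fourth Thursday is 7 + 3×7 = October 28.

October 28, 2162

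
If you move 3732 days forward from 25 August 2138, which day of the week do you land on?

Tuesday

First find the weekday of Aug 25, 2138. Doomsday rule: the anchor day for the 2100s is Sunday. For year 38: 38÷12 = 3 r 2, and 2÷4 = 0, so 3+2+0 = 5.
Sunday + 5 ≡ Friday — that's 2138's doomsday.
In August the doomsday date is Aug 8.
Aug 25 is 17 days after Aug 8; 17 mod 7 = 3, so Friday + 3 = Monday.
3732 mod 7 = 1, so 3732 days after a Monday is Monday + 1 = Tuesday.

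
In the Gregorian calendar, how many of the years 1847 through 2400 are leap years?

Multiples of 4 in [1847,2400]: 139.
Of those, multiples of 100: 6 (not leap unless ÷400).
Multiples of 400: 2.
Leap years = 139 − 6 + 2 = 135.

135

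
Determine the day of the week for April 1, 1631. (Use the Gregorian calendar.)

Tuesday

Doomsday rule: the anchor day for the 1600s is Tuesday. For year 31: 31÷12 = 2 r 7, and 7÷4 = 1, so 2+7+1 = 10.
Tuesday + 10 ≡ Friday — that's 1631's doomsday.
In April the doomsday date is Apr 4.
Apr 1 is 3 days before Apr 4; 3 mod 7 = 3, so Friday − 3 = Tuesday.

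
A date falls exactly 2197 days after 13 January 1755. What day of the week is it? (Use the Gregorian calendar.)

Sunday

First find the weekday of Jan 13, 1755. Doomsday rule: the anchor day for the 1700s is Sunday. For year 55: 55÷12 = 4 r 7, and 7÷4 = 1, so 4+7+1 = 12.
Sunday + 12 ≡ Friday — that's 1755's doomsday.
In January the doomsday date is Jan 3 (1755 is not a leap year).
Jan 13 is 10 days after Jan 3; 10 mod 7 = 3, so Friday + 3 = Monday.
2197 mod 7 = 6, so 2197 days after a Monday is Monday + 6 = Sunday.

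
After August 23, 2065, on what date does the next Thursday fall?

Aug 23, 2065 is a Sunday.
From Sunday to the next Thursday is 4 days.
Aug 23, 2065 + 4 = Aug 27, 2065.

August 27, 2065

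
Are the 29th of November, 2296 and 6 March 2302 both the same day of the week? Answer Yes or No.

From Nov 29, 2296 to Mar 6, 2302 is 1922 days.
1922 mod 7 = 4, so they are different weekdays.
(Nov 29, 2296 is a Sunday; Mar 6, 2302 is a Thursday.)

No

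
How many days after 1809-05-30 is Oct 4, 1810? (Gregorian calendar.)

492

May 30, 1809 → May 30, 1810: 365 days.
May 30, 1810 → Jun 30, 1810: 31 days (May has 31).
Jun 30, 1810 → Jul 30, 1810: 30 days (June has 30).
Jul 30, 1810 → Aug 30, 1810: 31 days (July has 31).
Aug 30, 1810 → Sep 30, 1810: 31 days (August has 31).
Sep 30, 1810 → Oct 4, 1810: 4 days.
Total: 492 days.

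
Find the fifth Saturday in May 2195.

May 1, 2195 is a Friday.
The first Saturday is therefore May 2 (1 days later).
The fifth Saturday is 2 + 4×7 = May 30.

May 30, 2195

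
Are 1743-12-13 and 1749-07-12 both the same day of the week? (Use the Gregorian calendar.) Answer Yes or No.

No

From Dec 13, 1743 to Jul 12, 1749 is 2038 days.
2038 mod 7 = 1, so they are different weekdays.
(Dec 13, 1743 is a Friday; Jul 12, 1749 is a Saturday.)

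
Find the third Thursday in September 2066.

September 1, 2066 is a Wednesday.
The first Thursday is therefore September 2 (1 days later).
The third Thursday is 2 + 2×7 = September 16.

September 16, 2066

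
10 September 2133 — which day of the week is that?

Thursday

Doomsday rule: the anchor day for the 2100s is Sunday. For year 33: 33÷12 = 2 r 9, and 9÷4 = 2, so 2+9+2 = 13.
Sunday + 13 ≡ Saturday — that's 2133's doomsday.
In September the doomsday date is Sep 5.
Sep 10 is 5 days after Sep 5; 5 mod 7 = 5, so Saturday + 5 = Thursday.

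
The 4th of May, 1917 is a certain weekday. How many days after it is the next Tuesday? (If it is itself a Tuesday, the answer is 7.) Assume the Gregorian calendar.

May 4, 1917 is a Friday.
From Friday to the next Tuesday is 4 days.

4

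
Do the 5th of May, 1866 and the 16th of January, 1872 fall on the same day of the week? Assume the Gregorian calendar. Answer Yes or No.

From May 5, 1866 to Jan 16, 1872 is 2082 days.
2082 mod 7 = 3, so they are different weekdays.
(May 5, 1866 is a Saturday; Jan 16, 1872 is a Tuesday.)

No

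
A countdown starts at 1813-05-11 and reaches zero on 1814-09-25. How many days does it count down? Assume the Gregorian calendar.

May 11, 1813 → May 11, 1814: 365 days.
May 11, 1814 → Jun 11, 1814: 31 days (May has 31).
Jun 11, 1814 → Jul 11, 1814: 30 days (June has 30).
Jul 11, 1814 → Aug 11, 1814: 31 days (July has 31).
Aug 11, 1814 → Sep 11, 1814: 31 days (August has 31).
Sep 11, 1814 → Sep 25, 1814: 14 days.
Total: 502 days.

502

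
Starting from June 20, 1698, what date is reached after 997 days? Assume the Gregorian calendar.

March 14, 1701

+365 (one year) → Jun 20, 1699 (632 left).
+365 (one year) → Jun 20, 1700 (267 left).
Jun has 30 days: +11 → Jul 1, 1700 (256 left).
Jul has 31 days: +31 → Aug 1, 1700 (225 left).
Aug has 31 days: +31 → Sep 1, 1700 (194 left).
Sep has 30 days: +30 → Oct 1, 1700 (164 left).
Oct has 31 days: +31 → Nov 1, 1700 (133 left).
Nov has 30 days: +30 → Dec 1, 1700 (103 left).
Dec has 31 days: +31 → Jan 1, 1701 (72 left).
Jan has 31 days: +31 → Feb 1, 1701 (41 left).
Feb has 28 days: +28 → Mar 1, 1701 (13 left).
+13 → Mar 14, 1701.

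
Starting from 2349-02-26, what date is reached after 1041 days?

+365 (one year) → Feb 26, 2350 (676 left).
+365 (one year) → Feb 26, 2351 (311 left).
Feb has 28 days: +3 → Mar 1, 2351 (308 left).
Mar has 31 days: +31 → Apr 1, 2351 (277 left).
Apr has 30 days: +30 → May 1, 2351 (247 left).
May has 31 days: +31 → Jun 1, 2351 (216 left).
Jun has 30 days: +30 → Jul 1, 2351 (186 left).
Jul has 31 days: +31 → Aug 1, 2351 (155 left).
Aug has 31 days: +31 → Sep 1, 2351 (124 left).
Sep has 30 days: +30 → Oct 1, 2351 (94 left).
Oct has 31 days: +31 → Nov 1, 2351 (63 left).
Nov has 30 days: +30 → Dec 1, 2351 (33 left).
Dec has 31 days: +31 → Jan 1, 2352 (2 left).
+2 → Jan 3, 2352.

January 3, 2352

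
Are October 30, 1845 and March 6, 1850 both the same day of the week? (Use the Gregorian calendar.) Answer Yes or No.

From Oct 30, 1845 to Mar 6, 1850 is 1588 days.
1588 mod 7 = 6, so they are different weekdays.
(Oct 30, 1845 is a Thursday; Mar 6, 1850 is a Wednesday.)

No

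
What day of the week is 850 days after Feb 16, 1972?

First find the weekday of Feb 16, 1972. Doomsday rule: the anchor day for the 1900s is Wednesday. For year 72: 72÷12 = 6 r 0, and 0÷4 = 0, so 6+0+0 = 6.
Wednesday + 6 ≡ Tuesday — that's 1972's doomsday.
In February the doomsday date is Feb 29 (1972 is a leap year (divisible by 4)).
Feb 16 is 13 days before Feb 29; 13 mod 7 = 6, so Tuesday − 6 = Wednesday.
850 mod 7 = 3, so 850 days after a Wednesday is Wednesday + 3 = Saturday.

Saturday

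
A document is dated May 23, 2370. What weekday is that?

Saturday

Doomsday rule: the anchor day for the 2300s is Wednesday. For year 70: 70÷12 = 5 r 10, and 10÷4 = 2, so 5+10+2 = 17.
Wednesday + 17 ≡ Saturday — that's 2370's doomsday.
In May the doomsday date is May 9.
May 23 is 14 days after May 9; 14 mod 7 = 0, so Saturday + 0 = Saturday.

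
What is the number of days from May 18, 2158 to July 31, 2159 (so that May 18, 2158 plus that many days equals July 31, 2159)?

May 18, 2158 → May 18, 2159: 365 days.
May 18, 2159 → Jun 18, 2159: 31 days (May has 31).
Jun 18, 2159 → Jul 18, 2159: 30 days (June has 30).
Jul 18, 2159 → Jul 31, 2159: 13 days.
Total: 439 days.

439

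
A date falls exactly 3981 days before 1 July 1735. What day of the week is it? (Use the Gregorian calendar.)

Sunday

First find the weekday of Jul 1, 1735. Doomsday rule: the anchor day for the 1700s is Sunday. For year 35: 35÷12 = 2 r 11, and 11÷4 = 2, so 2+11+2 = 15.
Sunday + 15 ≡ Monday — that's 1735's doomsday.
In July the doomsday date is Jul 11.
Jul 1 is 10 days before Jul 11; 10 mod 7 = 3, so Monday − 3 = Friday.
3981 mod 7 = 5, so 3981 days before a Friday is Friday − 5 = Sunday.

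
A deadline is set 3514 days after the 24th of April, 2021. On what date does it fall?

+365 (one year) → Apr 24, 2022 (3149 left).
+365 (one year) → Apr 24, 2023 (2784 left).
+366 (one year; includes Feb 29, 2024) → Apr 24, 2024 (2418 left).
+365 (one year) → Apr 24, 2025 (2053 left).
+365 (one year) → Apr 24, 2026 (1688 left).
+365 (one year) → Apr 24, 2027 (1323 left).
+366 (one year; includes Feb 29, 2028) → Apr 24, 2028 (957 left).
+365 (one year) → Apr 24, 2029 (592 left).
+365 (one year) → Apr 24, 2030 (227 left).
Apr has 30 days: +7 → May 1, 2030 (220 left).
May has 31 days: +31 → Jun 1, 2030 (189 left).
Jun has 30 days: +30 → Jul 1, 2030 (159 left).
Jul has 31 days: +31 → Aug 1, 2030 (128 left).
Aug has 31 days: +31 → Sep 1, 2030 (97 left).
Sep has 30 days: +30 → Oct 1, 2030 (67 left).
Oct has 31 days: +31 → Nov 1, 2030 (36 left).
Nov has 30 days: +30 → Dec 1, 2030 (6 left).
+6 → Dec 7, 2030.

December 7, 2030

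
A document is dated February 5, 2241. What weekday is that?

Friday

January 1, 2241 is a Friday.
Jan 1, 2241 → Feb 1, 2241: 31 days (January has 31).
Feb 1, 2241 → Feb 5, 2241: 4 days.
Total: 35 days.
35 mod 7 = 0, so Friday + 0 = Friday.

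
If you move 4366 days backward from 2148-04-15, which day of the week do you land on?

Wednesday

First find the weekday of Apr 15, 2148. Doomsday rule: the anchor day for the 2100s is Sunday. For year 48: 48÷12 = 4 r 0, and 0÷4 = 0, so 4+0+0 = 4.
Sunday + 4 ≡ Thursday — that's 2148's doomsday.
In April the doomsday date is Apr 4.
Apr 15 is 11 days after Apr 4; 11 mod 7 = 4, so Thursday + 4 = Monday.
4366 mod 7 = 5, so 4366 days before a Monday is Monday − 5 = Wednesday.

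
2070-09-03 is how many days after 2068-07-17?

Jul 17, 2068 → Jul 17, 2069: 365 days.
Jul 17, 2069 → Jul 17, 2070: 365 days.
Jul 17, 2070 → Aug 17, 2070: 31 days (July has 31).
Aug 17, 2070 → Sep 3, 2070: 17 days.
Total: 778 days.

778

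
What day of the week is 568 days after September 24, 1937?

First find the weekday of Sep 24, 1937. Doomsday rule: the anchor day for the 1900s is Wednesday. For year 37: 37÷12 = 3 r 1, and 1÷4 = 0, so 3+1+0 = 4.
Wednesday + 4 ≡ Sunday — that's 1937's doomsday.
In September the doomsday date is Sep 5.
Sep 24 is 19 days after Sep 5; 19 mod 7 = 5, so Sunday + 5 = Friday.
568 mod 7 = 1, so 568 days after a Friday is Friday + 1 = Saturday.

Saturday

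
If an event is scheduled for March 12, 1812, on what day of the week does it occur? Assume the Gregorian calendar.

Thursday

Doomsday rule: the anchor day for the 1800s is Friday. For year 12: 12÷12 = 1 r 0, and 0÷4 = 0, so 1+0+0 = 1.
Friday + 1 ≡ Saturday — that's 1812's doomsday.
In March the doomsday date is Mar 14.
Mar 12 is 2 days before Mar 14; 2 mod 7 = 2, so Saturday − 2 = Thursday.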